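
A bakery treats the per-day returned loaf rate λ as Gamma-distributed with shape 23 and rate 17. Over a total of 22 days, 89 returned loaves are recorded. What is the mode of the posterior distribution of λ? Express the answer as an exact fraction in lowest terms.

37/13

Total count 89 over total exposure 22 days.
Posterior: α' = 23 + 89 = 112, β' = 17 + 22 = 39.
Posterior mode = (α'−1)/β' = 111/39 = 37/13.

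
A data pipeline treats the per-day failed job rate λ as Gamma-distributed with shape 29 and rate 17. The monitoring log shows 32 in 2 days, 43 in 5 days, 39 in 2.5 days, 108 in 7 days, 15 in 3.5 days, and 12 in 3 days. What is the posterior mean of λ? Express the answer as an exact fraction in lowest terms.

139/20

Total count: 32 + 43 + 39 + 108 + 15 + 12 = 249.
Total exposure: 2 + 5 + 2.5 + 7 + 3.5 + 3 = 23 days.
Gamma(α, β) with Poisson data over total exposure Σt gives posterior Gamma(α+Σx, β+Σt) = Gamma(278, 40).
Posterior mean = α'/β' = 278/40 = 139/20.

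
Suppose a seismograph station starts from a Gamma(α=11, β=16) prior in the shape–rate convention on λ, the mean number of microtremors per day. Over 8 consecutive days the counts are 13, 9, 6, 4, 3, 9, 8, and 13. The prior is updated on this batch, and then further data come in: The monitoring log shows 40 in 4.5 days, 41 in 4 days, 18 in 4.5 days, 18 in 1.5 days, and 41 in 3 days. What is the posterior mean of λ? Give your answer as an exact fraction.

468/83

Total count: 13 + 9 + 6 + 4 + 3 + 9 + 8 + 13 = 65.
Total exposure: 8 days.
After the first batch: Gamma(11 + 65, 16 + 8) = Gamma(76, 24).
Total count: 40 + 41 + 18 + 18 + 41 = 158.
Total exposure: 4.5 + 4 + 4.5 + 1.5 + 3 = 17.5 days.
After the second batch: Gamma(76 + 158, 24 + 17.5) = Gamma(234, 83/2).
Posterior mean = α'/β' = 234/(83/2) = 468/83.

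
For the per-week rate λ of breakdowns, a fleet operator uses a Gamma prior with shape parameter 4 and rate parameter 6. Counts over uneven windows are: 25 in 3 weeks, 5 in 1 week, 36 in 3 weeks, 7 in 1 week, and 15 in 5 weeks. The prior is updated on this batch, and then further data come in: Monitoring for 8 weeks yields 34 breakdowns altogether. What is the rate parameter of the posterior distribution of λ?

27

Total count: 25 + 5 + 36 + 7 + 15 = 88.
Total exposure: 3 + 1 + 3 + 1 + 5 = 13 weeks.
After the first batch: Gamma(4 + 88, 6 + 13) = Gamma(92, 19).
Total count 34 over total exposure 8 weeks.
After the second batch: Gamma(92 + 34, 19 + 8) = Gamma(126, 27).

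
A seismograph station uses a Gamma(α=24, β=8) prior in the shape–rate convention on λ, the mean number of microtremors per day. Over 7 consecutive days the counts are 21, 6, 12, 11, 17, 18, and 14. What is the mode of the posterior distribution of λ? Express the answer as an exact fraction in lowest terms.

Total count: 21 + 6 + 12 + 11 + 17 + 18 + 14 = 99.
Total exposure: 7 days.
Posterior: α' = 24 + 99 = 123, β' = 8 + 7 = 15.
Posterior mode = (α'−1)/β' = 122/15.

122/15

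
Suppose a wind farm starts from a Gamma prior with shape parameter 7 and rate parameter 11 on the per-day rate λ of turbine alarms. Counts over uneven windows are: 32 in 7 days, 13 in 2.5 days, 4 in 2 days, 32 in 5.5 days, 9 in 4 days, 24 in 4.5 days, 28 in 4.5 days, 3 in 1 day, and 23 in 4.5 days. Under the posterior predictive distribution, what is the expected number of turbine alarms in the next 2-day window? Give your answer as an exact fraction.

Total count: 32 + 13 + 4 + 32 + 9 + 24 + 28 + 3 + 23 = 168.
Total exposure: 7 + 2.5 + 2 + 5.5 + 4 + 4.5 + 4.5 + 1 + 4.5 = 35.5 days.
The Gamma prior is conjugate for the Poisson rate, so λ | data ~ Gamma(7+168, 11+35.5) = Gamma(175, 93/2).
Predictive mean over a 2-day window = T·E[λ|data] = 2·175/(93/2) = 700/93.

700/93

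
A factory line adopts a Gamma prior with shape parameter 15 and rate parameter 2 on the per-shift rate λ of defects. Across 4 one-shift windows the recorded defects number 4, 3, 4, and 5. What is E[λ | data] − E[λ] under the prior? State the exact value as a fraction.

Total count: 4 + 3 + 4 + 5 = 16.
Total exposure: 4 shifts.
Posterior: α' = 15 + 16 = 31, β' = 2 + 4 = 6.
Posterior mean = 31/6 = 31/6; prior mean = 15/2 = 15/2. Difference = 31/6 − 15/2 = -7/3.

-7/3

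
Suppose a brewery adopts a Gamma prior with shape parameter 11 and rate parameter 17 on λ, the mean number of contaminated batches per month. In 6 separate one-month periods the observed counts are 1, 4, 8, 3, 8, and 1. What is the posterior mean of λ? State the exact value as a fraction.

36/23

Total count: 1 + 4 + 8 + 3 + 8 + 1 = 25.
Total exposure: 6 months.
The Gamma prior is conjugate for the Poisson rate, so λ | data ~ Gamma(11+25, 17+6) = Gamma(36, 23).
Posterior mean = α'/β' = 36/23.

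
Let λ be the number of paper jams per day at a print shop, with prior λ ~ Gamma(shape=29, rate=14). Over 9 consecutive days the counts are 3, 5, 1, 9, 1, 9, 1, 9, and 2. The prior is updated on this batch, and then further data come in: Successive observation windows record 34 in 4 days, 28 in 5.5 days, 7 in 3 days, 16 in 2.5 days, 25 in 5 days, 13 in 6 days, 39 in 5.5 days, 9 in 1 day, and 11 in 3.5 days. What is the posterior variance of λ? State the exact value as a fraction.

Total count: 3 + 5 + 1 + 9 + 1 + 9 + 1 + 9 + 2 = 40.
Total exposure: 9 days.
After the first batch: Gamma(29 + 40, 14 + 9) = Gamma(69, 23).
Total count: 34 + 28 + 7 + 16 + 25 + 13 + 39 + 9 + 11 = 182.
Total exposure: 4 + 5.5 + 3 + 2.5 + 5 + 6 + 5.5 + 1 + 3.5 = 36 days.
After the second batch: Gamma(69 + 182, 23 + 36) = Gamma(251, 59).
Posterior variance = α'/β'² = 251/3481.

251/3481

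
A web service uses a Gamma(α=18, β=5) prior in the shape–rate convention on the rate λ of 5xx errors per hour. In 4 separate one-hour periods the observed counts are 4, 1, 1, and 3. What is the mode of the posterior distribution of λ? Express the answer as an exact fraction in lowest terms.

26/9

Total count: 4 + 1 + 1 + 3 = 9.
Total exposure: 4 hours.
Posterior: α' = 18 + 9 = 27, β' = 5 + 4 = 9.
Posterior mode = (α'−1)/β' = 26/9.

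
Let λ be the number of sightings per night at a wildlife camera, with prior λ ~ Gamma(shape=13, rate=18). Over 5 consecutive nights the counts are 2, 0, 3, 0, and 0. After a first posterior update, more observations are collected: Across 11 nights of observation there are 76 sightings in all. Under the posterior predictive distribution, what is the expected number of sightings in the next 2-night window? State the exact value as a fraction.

94/17

Total count: 2 + 0 + 3 + 0 + 0 = 5.
Total exposure: 5 nights.
After the first batch: Gamma(13 + 5, 18 + 5) = Gamma(18, 23).
Total count 76 over total exposure 11 nights.
After the second batch: Gamma(18 + 76, 23 + 11) = Gamma(94, 34).
Predictive mean over a 2-night window = T·E[λ|data] = 2·94/34 = 94/17.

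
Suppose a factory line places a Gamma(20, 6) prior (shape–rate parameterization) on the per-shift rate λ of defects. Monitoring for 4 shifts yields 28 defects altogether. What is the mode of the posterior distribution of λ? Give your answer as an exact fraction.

47/10

Total count 28 over total exposure 4 shifts.
Conjugate update: add total count to the shape and total exposure to the rate, giving Gamma(48, 10).
Posterior mode = (α'−1)/β' = 47/10.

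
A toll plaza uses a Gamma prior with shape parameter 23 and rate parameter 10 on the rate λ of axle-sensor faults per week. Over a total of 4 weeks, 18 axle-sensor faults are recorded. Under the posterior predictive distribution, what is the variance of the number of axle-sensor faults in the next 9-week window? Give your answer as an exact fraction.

8487/196

Total count 18 over total exposure 4 weeks.
Conjugate update: add total count to the shape and total exposure to the rate, giving Gamma(41, 14).
The posterior predictive for a window of length T is Negative Binomial with variance T·α'·(β'+T)/β'² = 9·41·23/196 = 8487/196.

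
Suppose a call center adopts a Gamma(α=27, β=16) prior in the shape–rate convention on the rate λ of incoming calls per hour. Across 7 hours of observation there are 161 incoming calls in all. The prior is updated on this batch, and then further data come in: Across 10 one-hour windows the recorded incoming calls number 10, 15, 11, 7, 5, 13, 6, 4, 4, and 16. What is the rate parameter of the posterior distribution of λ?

Total count 161 over total exposure 7 hours.
After the first batch: Gamma(27 + 161, 16 + 7) = Gamma(188, 23).
Total count: 10 + 15 + 11 + 7 + 5 + 13 + 6 + 4 + 4 + 16 = 91.
Total exposure: 10 hours.
After the second batch: Gamma(188 + 91, 23 + 10) = Gamma(279, 33).

33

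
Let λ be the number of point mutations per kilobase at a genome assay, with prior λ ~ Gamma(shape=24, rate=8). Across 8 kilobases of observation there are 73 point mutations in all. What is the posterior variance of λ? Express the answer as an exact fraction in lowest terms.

Total count 73 over total exposure 8 kilobases.
Posterior: α' = 24 + 73 = 97, β' = 8 + 8 = 16.
Posterior variance = α'/β'² = 97/256.

97/256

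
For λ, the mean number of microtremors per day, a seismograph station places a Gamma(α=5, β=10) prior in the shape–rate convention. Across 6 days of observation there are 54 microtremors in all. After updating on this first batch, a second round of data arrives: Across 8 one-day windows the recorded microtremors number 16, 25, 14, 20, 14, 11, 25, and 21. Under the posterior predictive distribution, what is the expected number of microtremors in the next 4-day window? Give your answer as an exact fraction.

205/6

Total count 54 over total exposure 6 days.
After the first batch: Gamma(5 + 54, 10 + 6) = Gamma(59, 16).
Total count: 16 + 25 + 14 + 20 + 14 + 11 + 25 + 21 = 146.
Total exposure: 8 days.
After the second batch: Gamma(59 + 146, 16 + 8) = Gamma(205, 24).
Predictive mean over a 4-day window = T·E[λ|data] = 4·205/24 = 205/6.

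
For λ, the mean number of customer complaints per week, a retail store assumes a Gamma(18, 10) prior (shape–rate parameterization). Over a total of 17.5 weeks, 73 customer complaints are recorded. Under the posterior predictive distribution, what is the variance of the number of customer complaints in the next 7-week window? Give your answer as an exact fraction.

Total count 73 over total exposure 17.5 weeks.
The Gamma prior is conjugate for the Poisson rate, so λ | data ~ Gamma(18+73, 10+17.5) = Gamma(91, 55/2).
The posterior predictive for a window of length T is Negative Binomial with variance T·α'·(β'+T)/β'² = 7·91·(69/2)/(3025/4) = 87906/3025.

87906/3025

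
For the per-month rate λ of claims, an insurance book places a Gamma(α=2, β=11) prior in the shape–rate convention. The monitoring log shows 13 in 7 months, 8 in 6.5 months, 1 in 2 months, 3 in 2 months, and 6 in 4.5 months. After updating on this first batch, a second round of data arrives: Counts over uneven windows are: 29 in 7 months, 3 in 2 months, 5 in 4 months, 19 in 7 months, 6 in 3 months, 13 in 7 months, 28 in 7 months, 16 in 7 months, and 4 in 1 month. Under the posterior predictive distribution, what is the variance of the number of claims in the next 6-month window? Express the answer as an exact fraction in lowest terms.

Total count: 13 + 8 + 1 + 3 + 6 = 31.
Total exposure: 7 + 6.5 + 2 + 2 + 4.5 = 22 months.
After the first batch: Gamma(2 + 31, 11 + 22) = Gamma(33, 33).
Total count: 29 + 3 + 5 + 19 + 6 + 13 + 28 + 16 + 4 = 123.
Total exposure: 7 + 2 + 4 + 7 + 3 + 7 + 7 + 7 + 1 = 45 months.
After the second batch: Gamma(33 + 123, 33 + 45) = Gamma(156, 78).
The posterior predictive for a window of length T is Negative Binomial with variance T·α'·(β'+T)/β'² = 6·156·84/6084 = 168/13.

168/13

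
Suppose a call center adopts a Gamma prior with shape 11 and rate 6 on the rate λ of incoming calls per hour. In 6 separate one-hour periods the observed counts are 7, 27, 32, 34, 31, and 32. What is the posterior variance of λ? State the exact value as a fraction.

Total count: 7 + 27 + 32 + 34 + 31 + 32 = 163.
Total exposure: 6 hours.
Posterior: α' = 11 + 163 = 174, β' = 6 + 6 = 12.
Posterior variance = α'/β'² = 174/144 = 29/24.

29/24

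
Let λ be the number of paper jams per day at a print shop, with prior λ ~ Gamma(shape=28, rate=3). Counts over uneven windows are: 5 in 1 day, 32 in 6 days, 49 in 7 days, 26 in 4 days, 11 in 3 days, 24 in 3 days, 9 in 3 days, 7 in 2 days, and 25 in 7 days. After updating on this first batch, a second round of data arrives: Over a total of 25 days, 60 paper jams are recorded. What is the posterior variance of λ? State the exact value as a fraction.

Total count: 5 + 32 + 49 + 26 + 11 + 24 + 9 + 7 + 25 = 188.
Total exposure: 1 + 6 + 7 + 4 + 3 + 3 + 3 + 2 + 7 = 36 days.
After the first batch: Gamma(28 + 188, 3 + 36) = Gamma(216, 39).
Total count 60 over total exposure 25 days.
After the second batch: Gamma(216 + 60, 39 + 25) = Gamma(276, 64).
Posterior variance = α'/β'² = 276/4096 = 69/1024.

69/1024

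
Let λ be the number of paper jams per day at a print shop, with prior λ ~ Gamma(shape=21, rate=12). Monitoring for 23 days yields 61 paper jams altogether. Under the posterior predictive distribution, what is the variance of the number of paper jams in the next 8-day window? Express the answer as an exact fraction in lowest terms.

28208/1225

Total count 61 over total exposure 23 days.
Posterior: α' = 21 + 61 = 82, β' = 12 + 23 = 35.
The posterior predictive for a window of length T is Negative Binomial with variance T·α'·(β'+T)/β'² = 8·82·43/1225 = 28208/1225.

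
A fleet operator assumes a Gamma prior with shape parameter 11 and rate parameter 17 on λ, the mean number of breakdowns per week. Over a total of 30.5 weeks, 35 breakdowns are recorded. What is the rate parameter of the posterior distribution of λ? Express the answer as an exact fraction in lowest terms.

95/2

Total count 35 over total exposure 30.5 weeks.
Posterior: α' = 11 + 35 = 46, β' = 17 + 30.5 = 95/2.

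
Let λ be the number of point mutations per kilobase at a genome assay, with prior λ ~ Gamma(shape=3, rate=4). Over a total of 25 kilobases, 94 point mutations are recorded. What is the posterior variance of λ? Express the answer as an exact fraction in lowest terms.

97/841

Total count 94 over total exposure 25 kilobases.
The Gamma prior is conjugate for the Poisson rate, so λ | data ~ Gamma(3+94, 4+25) = Gamma(97, 29).
Posterior variance = α'/β'² = 97/841.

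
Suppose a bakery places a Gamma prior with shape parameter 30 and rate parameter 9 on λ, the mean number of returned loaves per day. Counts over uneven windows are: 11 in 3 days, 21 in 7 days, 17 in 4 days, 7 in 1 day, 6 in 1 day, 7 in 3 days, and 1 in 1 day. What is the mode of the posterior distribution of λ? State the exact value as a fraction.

Total count: 11 + 21 + 17 + 7 + 6 + 7 + 1 = 70.
Total exposure: 3 + 7 + 4 + 1 + 1 + 3 + 1 = 20 days.
By Gamma–Poisson conjugacy, the posterior is Gamma(α + Σx, β + Σt) = Gamma(30 + 70, 9 + 20) = Gamma(100, 29).
Posterior mode = (α'−1)/β' = 99/29.

99/29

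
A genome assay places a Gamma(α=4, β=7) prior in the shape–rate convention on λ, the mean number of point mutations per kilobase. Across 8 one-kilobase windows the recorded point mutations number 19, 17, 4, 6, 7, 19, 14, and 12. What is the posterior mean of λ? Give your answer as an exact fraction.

Total count: 19 + 17 + 4 + 6 + 7 + 19 + 14 + 12 = 98.
Total exposure: 8 kilobases.
By Gamma–Poisson conjugacy, the posterior is Gamma(α + Σx, β + Σt) = Gamma(4 + 98, 7 + 8) = Gamma(102, 15).
Posterior mean = α'/β' = 102/15 = 34/5.

34/5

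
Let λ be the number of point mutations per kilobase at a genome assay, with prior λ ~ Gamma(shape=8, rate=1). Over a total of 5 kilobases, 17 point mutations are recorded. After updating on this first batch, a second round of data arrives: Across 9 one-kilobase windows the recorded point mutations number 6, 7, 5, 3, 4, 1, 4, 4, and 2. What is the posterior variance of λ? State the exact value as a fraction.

61/225

Total count 17 over total exposure 5 kilobases.
After the first batch: Gamma(8 + 17, 1 + 5) = Gamma(25, 6).
Total count: 6 + 7 + 5 + 3 + 4 + 1 + 4 + 4 + 2 = 36.
Total exposure: 9 kilobases.
After the second batch: Gamma(25 + 36, 6 + 9) = Gamma(61, 15).
Posterior variance = α'/β'² = 61/225.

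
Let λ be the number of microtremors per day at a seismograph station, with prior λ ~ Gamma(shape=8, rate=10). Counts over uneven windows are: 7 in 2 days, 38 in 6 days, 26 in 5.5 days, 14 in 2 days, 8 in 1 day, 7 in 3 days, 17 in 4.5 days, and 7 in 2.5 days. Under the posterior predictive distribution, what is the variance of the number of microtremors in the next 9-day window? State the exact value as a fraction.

216216/5329

Total count: 7 + 38 + 26 + 14 + 8 + 7 + 17 + 7 = 124.
Total exposure: 2 + 6 + 5.5 + 2 + 1 + 3 + 4.5 + 2.5 = 26.5 days.
Gamma(α, β) with Poisson data over total exposure Σt gives posterior Gamma(α+Σx, β+Σt) = Gamma(132, 73/2).
The posterior predictive for a window of length T is Negative Binomial with variance T·α'·(β'+T)/β'² = 9·132·(91/2)/(5329/4) = 216216/5329.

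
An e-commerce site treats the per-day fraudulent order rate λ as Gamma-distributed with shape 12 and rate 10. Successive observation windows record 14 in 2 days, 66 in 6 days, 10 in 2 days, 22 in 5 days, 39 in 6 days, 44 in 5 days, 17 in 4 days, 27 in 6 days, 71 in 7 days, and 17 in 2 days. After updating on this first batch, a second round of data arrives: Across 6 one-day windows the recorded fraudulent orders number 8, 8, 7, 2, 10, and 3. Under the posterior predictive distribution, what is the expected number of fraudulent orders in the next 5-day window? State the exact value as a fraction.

1885/61

Total count: 14 + 66 + 10 + 22 + 39 + 44 + 17 + 27 + 71 + 17 = 327.
Total exposure: 2 + 6 + 2 + 5 + 6 + 5 + 4 + 6 + 7 + 2 = 45 days.
After the first batch: Gamma(12 + 327, 10 + 45) = Gamma(339, 55).
Total count: 8 + 8 + 7 + 2 + 10 + 3 = 38.
Total exposure: 6 days.
After the second batch: Gamma(339 + 38, 55 + 6) = Gamma(377, 61).
Predictive mean over a 5-day window = T·E[λ|data] = 5·377/61 = 1885/61.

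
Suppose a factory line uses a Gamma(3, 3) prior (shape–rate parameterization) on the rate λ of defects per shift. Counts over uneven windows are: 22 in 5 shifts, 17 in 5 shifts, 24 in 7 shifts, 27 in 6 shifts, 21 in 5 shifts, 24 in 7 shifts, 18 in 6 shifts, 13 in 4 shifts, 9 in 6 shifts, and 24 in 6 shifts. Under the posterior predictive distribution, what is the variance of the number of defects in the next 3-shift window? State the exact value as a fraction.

2121/200

Total count: 22 + 17 + 24 + 27 + 21 + 24 + 18 + 13 + 9 + 24 = 199.
Total exposure: 5 + 5 + 7 + 6 + 5 + 7 + 6 + 4 + 6 + 6 = 57 shifts.
Conjugate update: add total count to the shape and total exposure to the rate, giving Gamma(202, 60).
The posterior predictive for a window of length T is Negative Binomial with variance T·α'·(β'+T)/β'² = 3·202·63/3600 = 2121/200.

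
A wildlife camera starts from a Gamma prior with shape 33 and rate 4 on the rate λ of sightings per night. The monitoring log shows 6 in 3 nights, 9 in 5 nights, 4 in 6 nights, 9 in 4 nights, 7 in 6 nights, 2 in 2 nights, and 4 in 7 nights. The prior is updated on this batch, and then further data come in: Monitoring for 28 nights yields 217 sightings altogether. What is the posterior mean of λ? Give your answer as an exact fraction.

Total count: 6 + 9 + 4 + 9 + 7 + 2 + 4 = 41.
Total exposure: 3 + 5 + 6 + 4 + 6 + 2 + 7 = 33 nights.
After the first batch: Gamma(33 + 41, 4 + 33) = Gamma(74, 37).
Total count 217 over total exposure 28 nights.
After the second batch: Gamma(74 + 217, 37 + 28) = Gamma(291, 65).
Posterior mean = α'/β' = 291/65.

291/65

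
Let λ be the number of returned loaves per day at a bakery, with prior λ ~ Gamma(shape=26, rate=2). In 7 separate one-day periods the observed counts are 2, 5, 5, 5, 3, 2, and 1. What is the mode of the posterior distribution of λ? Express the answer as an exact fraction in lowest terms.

16/3

Total count: 2 + 5 + 5 + 5 + 3 + 2 + 1 = 23.
Total exposure: 7 days.
The Gamma prior is conjugate for the Poisson rate, so λ | data ~ Gamma(26+23, 2+7) = Gamma(49, 9).
Posterior mode = (α'−1)/β' = 48/9 = 16/3.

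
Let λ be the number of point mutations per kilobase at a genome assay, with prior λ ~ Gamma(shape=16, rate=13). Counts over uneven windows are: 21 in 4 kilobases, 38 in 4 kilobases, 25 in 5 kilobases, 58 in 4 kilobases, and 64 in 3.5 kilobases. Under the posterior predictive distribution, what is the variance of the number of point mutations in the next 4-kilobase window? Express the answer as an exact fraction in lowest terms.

133200/4489

Total count: 21 + 38 + 25 + 58 + 64 = 206.
Total exposure: 4 + 4 + 5 + 4 + 3.5 = 20.5 kilobases.
Posterior: α' = 16 + 206 = 222, β' = 13 + 20.5 = 67/2.
The posterior predictive for a window of length T is Negative Binomial with variance T·α'·(β'+T)/β'² = 4·222·(75/2)/(4489/4) = 133200/4489.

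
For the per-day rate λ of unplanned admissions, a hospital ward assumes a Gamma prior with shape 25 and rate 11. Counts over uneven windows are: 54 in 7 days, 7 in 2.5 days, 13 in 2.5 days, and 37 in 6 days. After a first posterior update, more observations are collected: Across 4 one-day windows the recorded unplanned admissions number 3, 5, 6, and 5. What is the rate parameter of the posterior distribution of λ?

Total count: 54 + 7 + 13 + 37 = 111.
Total exposure: 7 + 2.5 + 2.5 + 6 = 18 days.
After the first batch: Gamma(25 + 111, 11 + 18) = Gamma(136, 29).
Total count: 3 + 5 + 6 + 5 = 19.
Total exposure: 4 days.
After the second batch: Gamma(136 + 19, 29 + 4) = Gamma(155, 33).

33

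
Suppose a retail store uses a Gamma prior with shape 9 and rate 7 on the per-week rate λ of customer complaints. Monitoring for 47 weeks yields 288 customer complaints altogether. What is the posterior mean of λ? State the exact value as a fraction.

Total count 288 over total exposure 47 weeks.
By Gamma–Poisson conjugacy, the posterior is Gamma(α + Σx, β + Σt) = Gamma(9 + 288, 7 + 47) = Gamma(297, 54).
Posterior mean = α'/β' = 297/54 = 11/2.

11/2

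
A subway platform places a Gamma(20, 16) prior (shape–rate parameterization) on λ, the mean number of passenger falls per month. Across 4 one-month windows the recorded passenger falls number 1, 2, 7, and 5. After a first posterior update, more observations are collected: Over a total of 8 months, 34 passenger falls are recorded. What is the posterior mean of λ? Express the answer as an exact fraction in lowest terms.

69/28

Total count: 1 + 2 + 7 + 5 = 15.
Total exposure: 4 months.
After the first batch: Gamma(20 + 15, 16 + 4) = Gamma(35, 20).
Total count 34 over total exposure 8 months.
After the second batch: Gamma(35 + 34, 20 + 8) = Gamma(69, 28).
Posterior mean = α'/β' = 69/28.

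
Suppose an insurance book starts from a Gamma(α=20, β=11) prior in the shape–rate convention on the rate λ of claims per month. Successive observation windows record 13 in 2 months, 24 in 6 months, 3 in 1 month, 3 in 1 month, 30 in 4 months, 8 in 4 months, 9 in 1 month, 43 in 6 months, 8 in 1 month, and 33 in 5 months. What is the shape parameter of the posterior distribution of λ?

Total count: 13 + 24 + 3 + 3 + 30 + 8 + 9 + 43 + 8 + 33 = 174.
Total exposure: 2 + 6 + 1 + 1 + 4 + 4 + 1 + 6 + 1 + 5 = 31 months.
By Gamma–Poisson conjugacy, the posterior is Gamma(α + Σx, β + Σt) = Gamma(20 + 174, 11 + 31) = Gamma(194, 42).

194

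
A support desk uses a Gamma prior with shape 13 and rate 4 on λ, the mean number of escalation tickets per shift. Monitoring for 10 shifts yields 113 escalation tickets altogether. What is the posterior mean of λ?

Total count 113 over total exposure 10 shifts.
Conjugate update: add total count to the shape and total exposure to the rate, giving Gamma(126, 14).
Posterior mean = α'/β' = 126/14 = 9.

9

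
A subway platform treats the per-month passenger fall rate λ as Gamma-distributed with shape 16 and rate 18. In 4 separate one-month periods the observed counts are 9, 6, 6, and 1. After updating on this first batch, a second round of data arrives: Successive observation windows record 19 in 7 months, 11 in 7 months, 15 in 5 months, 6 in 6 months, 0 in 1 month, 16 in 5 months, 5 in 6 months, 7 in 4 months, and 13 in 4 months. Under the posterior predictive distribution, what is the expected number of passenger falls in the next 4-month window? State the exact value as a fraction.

Total count: 9 + 6 + 6 + 1 = 22.
Total exposure: 4 months.
After the first batch: Gamma(16 + 22, 18 + 4) = Gamma(38, 22).
Total count: 19 + 11 + 15 + 6 + 0 + 16 + 5 + 7 + 13 = 92.
Total exposure: 7 + 7 + 5 + 6 + 1 + 5 + 6 + 4 + 4 = 45 months.
After the second batch: Gamma(38 + 92, 22 + 45) = Gamma(130, 67).
Predictive mean over a 4-month window = T·E[λ|data] = 4·130/67 = 520/67.

520/67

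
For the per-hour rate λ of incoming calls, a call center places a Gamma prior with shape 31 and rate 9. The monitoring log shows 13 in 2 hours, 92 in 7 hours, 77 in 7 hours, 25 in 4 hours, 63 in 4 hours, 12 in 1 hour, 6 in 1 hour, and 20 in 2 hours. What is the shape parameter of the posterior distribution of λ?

339

Total count: 13 + 92 + 77 + 25 + 63 + 12 + 6 + 20 = 308.
Total exposure: 2 + 7 + 7 + 4 + 4 + 1 + 1 + 2 = 28 hours.
Gamma(α, β) with Poisson data over total exposure Σt gives posterior Gamma(α+Σx, β+Σt) = Gamma(339, 37).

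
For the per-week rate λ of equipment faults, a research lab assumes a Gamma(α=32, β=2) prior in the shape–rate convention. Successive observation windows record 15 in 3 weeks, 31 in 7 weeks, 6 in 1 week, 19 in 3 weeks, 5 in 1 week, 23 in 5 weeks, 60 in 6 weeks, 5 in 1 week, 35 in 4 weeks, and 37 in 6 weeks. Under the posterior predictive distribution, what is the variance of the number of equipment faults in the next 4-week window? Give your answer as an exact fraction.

46096/1521

Total count: 15 + 31 + 6 + 19 + 5 + 23 + 60 + 5 + 35 + 37 = 236.
Total exposure: 3 + 7 + 1 + 3 + 1 + 5 + 6 + 1 + 4 + 6 = 37 weeks.
By Gamma–Poisson conjugacy, the posterior is Gamma(α + Σx, β + Σt) = Gamma(32 + 236, 2 + 37) = Gamma(268, 39).
The posterior predictive for a window of length T is Negative Binomial with variance T·α'·(β'+T)/β'² = 4·268·43/1521 = 46096/1521.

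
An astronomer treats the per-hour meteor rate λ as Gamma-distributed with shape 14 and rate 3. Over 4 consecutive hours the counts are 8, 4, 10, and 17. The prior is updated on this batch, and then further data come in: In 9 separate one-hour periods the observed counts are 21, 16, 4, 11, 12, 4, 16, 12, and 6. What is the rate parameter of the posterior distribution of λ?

Total count: 8 + 4 + 10 + 17 = 39.
Total exposure: 4 hours.
After the first batch: Gamma(14 + 39, 3 + 4) = Gamma(53, 7).
Total count: 21 + 16 + 4 + 11 + 12 + 4 + 16 + 12 + 6 = 102.
Total exposure: 9 hours.
After the second batch: Gamma(53 + 102, 7 + 9) = Gamma(155, 16).

16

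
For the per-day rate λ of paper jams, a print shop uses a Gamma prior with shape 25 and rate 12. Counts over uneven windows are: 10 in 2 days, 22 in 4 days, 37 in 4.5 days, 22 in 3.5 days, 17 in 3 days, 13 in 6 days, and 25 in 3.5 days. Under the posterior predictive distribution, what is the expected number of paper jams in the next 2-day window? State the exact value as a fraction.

Total count: 10 + 22 + 37 + 22 + 17 + 13 + 25 = 146.
Total exposure: 2 + 4 + 4.5 + 3.5 + 3 + 6 + 3.5 = 26.5 days.
Conjugate update: add total count to the shape and total exposure to the rate, giving Gamma(171, 77/2).
Predictive mean over a 2-day window = T·E[λ|data] = 2·171/(77/2) = 684/77.

684/77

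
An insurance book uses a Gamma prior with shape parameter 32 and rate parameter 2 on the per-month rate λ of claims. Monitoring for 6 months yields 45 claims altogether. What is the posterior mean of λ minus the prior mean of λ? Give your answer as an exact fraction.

-51/8

Total count 45 over total exposure 6 months.
Conjugate update: add total count to the shape and total exposure to the rate, giving Gamma(77, 8).
Posterior mean = 77/8 = 77/8; prior mean = 32/2 = 16. Difference = 77/8 − 16 = -51/8.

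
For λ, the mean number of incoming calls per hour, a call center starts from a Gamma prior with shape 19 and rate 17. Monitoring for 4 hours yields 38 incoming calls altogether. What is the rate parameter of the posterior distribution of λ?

Total count 38 over total exposure 4 hours.
By Gamma–Poisson conjugacy, the posterior is Gamma(α + Σx, β + Σt) = Gamma(19 + 38, 17 + 4) = Gamma(57, 21).

21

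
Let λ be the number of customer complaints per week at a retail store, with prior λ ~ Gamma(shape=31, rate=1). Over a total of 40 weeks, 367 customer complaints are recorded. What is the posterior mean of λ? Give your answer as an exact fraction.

398/41

Total count 367 over total exposure 40 weeks.
Gamma(α, β) with Poisson data over total exposure Σt gives posterior Gamma(α+Σx, β+Σt) = Gamma(398, 41).
Posterior mean = α'/β' = 398/41.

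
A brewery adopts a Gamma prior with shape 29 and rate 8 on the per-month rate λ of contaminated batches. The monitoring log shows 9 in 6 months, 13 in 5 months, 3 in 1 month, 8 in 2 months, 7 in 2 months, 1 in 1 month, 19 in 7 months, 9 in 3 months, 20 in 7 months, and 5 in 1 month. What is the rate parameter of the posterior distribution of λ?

Total count: 9 + 13 + 3 + 8 + 7 + 1 + 19 + 9 + 20 + 5 = 94.
Total exposure: 6 + 5 + 1 + 2 + 2 + 1 + 7 + 3 + 7 + 1 = 35 months.
By Gamma–Poisson conjugacy, the posterior is Gamma(α + Σx, β + Σt) = Gamma(29 + 94, 8 + 35) = Gamma(123, 43).

43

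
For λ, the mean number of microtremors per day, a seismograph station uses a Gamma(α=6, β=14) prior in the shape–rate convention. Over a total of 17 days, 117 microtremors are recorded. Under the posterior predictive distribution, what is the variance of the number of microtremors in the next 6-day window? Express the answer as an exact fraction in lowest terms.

Total count 117 over total exposure 17 days.
The Gamma prior is conjugate for the Poisson rate, so λ | data ~ Gamma(6+117, 14+17) = Gamma(123, 31).
The posterior predictive for a window of length T is Negative Binomial with variance T·α'·(β'+T)/β'² = 6·123·37/961 = 27306/961.

27306/961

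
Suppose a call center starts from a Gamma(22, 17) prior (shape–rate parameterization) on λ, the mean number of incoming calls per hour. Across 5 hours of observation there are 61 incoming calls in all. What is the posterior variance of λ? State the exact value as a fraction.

Total count 61 over total exposure 5 hours.
By Gamma–Poisson conjugacy, the posterior is Gamma(α + Σx, β + Σt) = Gamma(22 + 61, 17 + 5) = Gamma(83, 22).
Posterior variance = α'/β'² = 83/484.

83/484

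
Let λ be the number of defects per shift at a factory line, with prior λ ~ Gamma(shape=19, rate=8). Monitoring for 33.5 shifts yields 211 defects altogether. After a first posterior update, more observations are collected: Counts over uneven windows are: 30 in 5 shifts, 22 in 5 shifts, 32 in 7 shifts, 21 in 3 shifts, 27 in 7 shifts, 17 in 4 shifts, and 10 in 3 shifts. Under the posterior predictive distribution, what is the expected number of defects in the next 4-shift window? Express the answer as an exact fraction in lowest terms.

3112/151

Total count 211 over total exposure 33.5 shifts.
After the first batch: Gamma(19 + 211, 8 + 33.5) = Gamma(230, 83/2).
Total count: 30 + 22 + 32 + 21 + 27 + 17 + 10 = 159.
Total exposure: 5 + 5 + 7 + 3 + 7 + 4 + 3 = 34 shifts.
After the second batch: Gamma(230 + 159, 83/2 + 34) = Gamma(389, 151/2).
Predictive mean over a 4-shift window = T·E[λ|data] = 4·389/(151/2) = 3112/151.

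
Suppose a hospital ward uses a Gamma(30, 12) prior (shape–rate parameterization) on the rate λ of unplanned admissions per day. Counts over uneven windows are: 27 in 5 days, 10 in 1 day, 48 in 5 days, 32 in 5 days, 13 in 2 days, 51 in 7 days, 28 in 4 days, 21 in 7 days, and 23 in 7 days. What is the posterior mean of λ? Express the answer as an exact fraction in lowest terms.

283/55

Total count: 27 + 10 + 48 + 32 + 13 + 51 + 28 + 21 + 23 = 253.
Total exposure: 5 + 1 + 5 + 5 + 2 + 7 + 4 + 7 + 7 = 43 days.
Posterior: α' = 30 + 253 = 283, β' = 12 + 43 = 55.
Posterior mean = α'/β' = 283/55.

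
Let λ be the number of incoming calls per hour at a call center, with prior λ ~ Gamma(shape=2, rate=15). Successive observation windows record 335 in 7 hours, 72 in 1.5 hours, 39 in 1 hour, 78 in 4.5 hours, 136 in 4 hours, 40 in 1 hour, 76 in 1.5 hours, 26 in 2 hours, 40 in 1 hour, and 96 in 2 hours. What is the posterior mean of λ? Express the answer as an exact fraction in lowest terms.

1880/81

Total count: 335 + 72 + 39 + 78 + 136 + 40 + 76 + 26 + 40 + 96 = 938.
Total exposure: 7 + 1.5 + 1 + 4.5 + 4 + 1 + 1.5 + 2 + 1 + 2 = 25.5 hours.
By Gamma–Poisson conjugacy, the posterior is Gamma(α + Σx, β + Σt) = Gamma(2 + 938, 15 + 25.5) = Gamma(940, 81/2).
Posterior mean = α'/β' = 940/(81/2) = 1880/81.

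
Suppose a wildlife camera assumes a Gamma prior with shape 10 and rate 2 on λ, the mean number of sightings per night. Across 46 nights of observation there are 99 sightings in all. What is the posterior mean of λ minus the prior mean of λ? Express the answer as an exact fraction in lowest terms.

Total count 99 over total exposure 46 nights.
Posterior: α' = 10 + 99 = 109, β' = 2 + 46 = 48.
Posterior mean = 109/48 = 109/48; prior mean = 10/2 = 5. Difference = 109/48 − 5 = -131/48.

-131/48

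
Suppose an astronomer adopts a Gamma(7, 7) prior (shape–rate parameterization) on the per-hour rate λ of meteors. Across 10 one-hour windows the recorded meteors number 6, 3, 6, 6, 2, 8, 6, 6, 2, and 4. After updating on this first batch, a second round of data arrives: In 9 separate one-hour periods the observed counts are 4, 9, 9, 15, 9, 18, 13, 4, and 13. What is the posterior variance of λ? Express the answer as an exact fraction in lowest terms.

75/338

Total count: 6 + 3 + 6 + 6 + 2 + 8 + 6 + 6 + 2 + 4 = 49.
Total exposure: 10 hours.
After the first batch: Gamma(7 + 49, 7 + 10) = Gamma(56, 17).
Total count: 4 + 9 + 9 + 15 + 9 + 18 + 13 + 4 + 13 = 94.
Total exposure: 9 hours.
After the second batch: Gamma(56 + 94, 17 + 9) = Gamma(150, 26).
Posterior variance = α'/β'² = 150/676 = 75/338.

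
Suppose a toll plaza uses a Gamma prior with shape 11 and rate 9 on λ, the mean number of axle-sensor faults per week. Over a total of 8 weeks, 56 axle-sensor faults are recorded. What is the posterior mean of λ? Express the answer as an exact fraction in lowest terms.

Total count 56 over total exposure 8 weeks.
Conjugate update: add total count to the shape and total exposure to the rate, giving Gamma(67, 17).
Posterior mean = α'/β' = 67/17.

67/17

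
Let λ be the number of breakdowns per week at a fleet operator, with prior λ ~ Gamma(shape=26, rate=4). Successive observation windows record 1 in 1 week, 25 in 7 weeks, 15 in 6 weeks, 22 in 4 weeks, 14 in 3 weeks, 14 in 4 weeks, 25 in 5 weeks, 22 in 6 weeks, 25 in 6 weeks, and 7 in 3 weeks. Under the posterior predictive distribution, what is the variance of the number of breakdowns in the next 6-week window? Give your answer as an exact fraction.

1320/49

Total count: 1 + 25 + 15 + 22 + 14 + 14 + 25 + 22 + 25 + 7 = 170.
Total exposure: 1 + 7 + 6 + 4 + 3 + 4 + 5 + 6 + 6 + 3 = 45 weeks.
The Gamma prior is conjugate for the Poisson rate, so λ | data ~ Gamma(26+170, 4+45) = Gamma(196, 49).
The posterior predictive for a window of length T is Negative Binomial with variance T·α'·(β'+T)/β'² = 6·196·55/2401 = 1320/49.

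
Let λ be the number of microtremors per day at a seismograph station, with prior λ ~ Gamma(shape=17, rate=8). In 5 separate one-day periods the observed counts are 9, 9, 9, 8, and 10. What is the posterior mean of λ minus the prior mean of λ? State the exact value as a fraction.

275/104

Total count: 9 + 9 + 9 + 8 + 10 = 45.
Total exposure: 5 days.
Conjugate update: add total count to the shape and total exposure to the rate, giving Gamma(62, 13).
Posterior mean = 62/13 = 62/13; prior mean = 17/8 = 17/8. Difference = 62/13 − 17/8 = 275/104.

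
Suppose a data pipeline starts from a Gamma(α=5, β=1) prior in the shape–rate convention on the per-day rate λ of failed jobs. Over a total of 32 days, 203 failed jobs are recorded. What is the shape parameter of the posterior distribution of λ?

208

Total count 203 over total exposure 32 days.
Gamma(α, β) with Poisson data over total exposure Σt gives posterior Gamma(α+Σx, β+Σt) = Gamma(208, 33).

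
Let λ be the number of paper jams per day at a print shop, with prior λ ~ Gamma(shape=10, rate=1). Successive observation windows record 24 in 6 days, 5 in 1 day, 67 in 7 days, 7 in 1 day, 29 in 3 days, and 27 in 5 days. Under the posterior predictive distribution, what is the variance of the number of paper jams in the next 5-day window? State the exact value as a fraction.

24505/576

Total count: 24 + 5 + 67 + 7 + 29 + 27 = 159.
Total exposure: 6 + 1 + 7 + 1 + 3 + 5 = 23 days.
By Gamma–Poisson conjugacy, the posterior is Gamma(α + Σx, β + Σt) = Gamma(10 + 159, 1 + 23) = Gamma(169, 24).
The posterior predictive for a window of length T is Negative Binomial with variance T·α'·(β'+T)/β'² = 5·169·29/576 = 24505/576.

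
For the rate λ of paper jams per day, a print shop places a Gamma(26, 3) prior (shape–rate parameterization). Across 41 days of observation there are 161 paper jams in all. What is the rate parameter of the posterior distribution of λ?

Total count 161 over total exposure 41 days.
Gamma(α, β) with Poisson data over total exposure Σt gives posterior Gamma(α+Σx, β+Σt) = Gamma(187, 44).

44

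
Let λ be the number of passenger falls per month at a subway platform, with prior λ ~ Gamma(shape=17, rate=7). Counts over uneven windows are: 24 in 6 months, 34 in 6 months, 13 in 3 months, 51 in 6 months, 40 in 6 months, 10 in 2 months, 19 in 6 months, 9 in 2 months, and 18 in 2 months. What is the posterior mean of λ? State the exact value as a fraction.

Total count: 24 + 34 + 13 + 51 + 40 + 10 + 19 + 9 + 18 = 218.
Total exposure: 6 + 6 + 3 + 6 + 6 + 2 + 6 + 2 + 2 = 39 months.
Gamma(α, β) with Poisson data over total exposure Σt gives posterior Gamma(α+Σx, β+Σt) = Gamma(235, 46).
Posterior mean = α'/β' = 235/46.

235/46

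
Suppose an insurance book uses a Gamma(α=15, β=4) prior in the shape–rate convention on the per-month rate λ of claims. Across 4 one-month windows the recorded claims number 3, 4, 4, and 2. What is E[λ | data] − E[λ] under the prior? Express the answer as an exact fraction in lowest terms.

Total count: 3 + 4 + 4 + 2 = 13.
Total exposure: 4 months.
By Gamma–Poisson conjugacy, the posterior is Gamma(α + Σx, β + Σt) = Gamma(15 + 13, 4 + 4) = Gamma(28, 8).
Posterior mean = 28/8 = 7/2; prior mean = 15/4 = 15/4. Difference = 7/2 − 15/4 = -1/4.

-1/4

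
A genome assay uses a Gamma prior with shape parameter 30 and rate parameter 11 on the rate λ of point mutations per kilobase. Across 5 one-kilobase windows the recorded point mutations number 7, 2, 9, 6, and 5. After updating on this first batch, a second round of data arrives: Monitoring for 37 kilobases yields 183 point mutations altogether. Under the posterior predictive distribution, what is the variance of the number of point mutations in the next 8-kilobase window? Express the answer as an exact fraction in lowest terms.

118096/2809

Total count: 7 + 2 + 9 + 6 + 5 = 29.
Total exposure: 5 kilobases.
After the first batch: Gamma(30 + 29, 11 + 5) = Gamma(59, 16).
Total count 183 over total exposure 37 kilobases.
After the second batch: Gamma(59 + 183, 16 + 37) = Gamma(242, 53).
The posterior predictive for a window of length T is Negative Binomial with variance T·α'·(β'+T)/β'² = 8·242·61/2809 = 118096/2809.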